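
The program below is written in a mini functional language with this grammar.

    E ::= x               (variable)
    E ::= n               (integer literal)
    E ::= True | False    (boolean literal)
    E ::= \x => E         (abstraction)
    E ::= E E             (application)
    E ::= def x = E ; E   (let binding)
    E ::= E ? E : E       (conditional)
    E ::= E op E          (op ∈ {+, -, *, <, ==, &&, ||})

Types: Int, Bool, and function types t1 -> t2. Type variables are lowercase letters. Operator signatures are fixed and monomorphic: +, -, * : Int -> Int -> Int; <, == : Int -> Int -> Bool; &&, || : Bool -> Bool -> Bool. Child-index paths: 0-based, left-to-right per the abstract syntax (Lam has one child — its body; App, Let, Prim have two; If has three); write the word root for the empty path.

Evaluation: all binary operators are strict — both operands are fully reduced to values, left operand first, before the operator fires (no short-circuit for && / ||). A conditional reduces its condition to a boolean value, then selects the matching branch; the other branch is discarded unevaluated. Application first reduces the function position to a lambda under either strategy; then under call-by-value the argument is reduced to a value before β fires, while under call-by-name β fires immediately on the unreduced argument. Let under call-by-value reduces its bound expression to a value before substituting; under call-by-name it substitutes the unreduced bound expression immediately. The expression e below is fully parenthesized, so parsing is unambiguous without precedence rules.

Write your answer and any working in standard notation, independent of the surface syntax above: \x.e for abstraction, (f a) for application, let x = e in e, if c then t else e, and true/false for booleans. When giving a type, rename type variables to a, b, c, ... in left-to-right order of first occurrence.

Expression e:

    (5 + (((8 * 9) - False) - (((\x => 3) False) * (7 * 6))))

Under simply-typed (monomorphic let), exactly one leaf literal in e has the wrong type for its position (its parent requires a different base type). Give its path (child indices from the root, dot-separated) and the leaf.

Derivation:
  unify Int ~ Int
  unify Int ~ Int
  unify Int ~ Int
  unify Int ~ Int
  unify Bool ~ Int
  FAIL: mismatch Bool ~ Int

Answer: 1.0.1 : false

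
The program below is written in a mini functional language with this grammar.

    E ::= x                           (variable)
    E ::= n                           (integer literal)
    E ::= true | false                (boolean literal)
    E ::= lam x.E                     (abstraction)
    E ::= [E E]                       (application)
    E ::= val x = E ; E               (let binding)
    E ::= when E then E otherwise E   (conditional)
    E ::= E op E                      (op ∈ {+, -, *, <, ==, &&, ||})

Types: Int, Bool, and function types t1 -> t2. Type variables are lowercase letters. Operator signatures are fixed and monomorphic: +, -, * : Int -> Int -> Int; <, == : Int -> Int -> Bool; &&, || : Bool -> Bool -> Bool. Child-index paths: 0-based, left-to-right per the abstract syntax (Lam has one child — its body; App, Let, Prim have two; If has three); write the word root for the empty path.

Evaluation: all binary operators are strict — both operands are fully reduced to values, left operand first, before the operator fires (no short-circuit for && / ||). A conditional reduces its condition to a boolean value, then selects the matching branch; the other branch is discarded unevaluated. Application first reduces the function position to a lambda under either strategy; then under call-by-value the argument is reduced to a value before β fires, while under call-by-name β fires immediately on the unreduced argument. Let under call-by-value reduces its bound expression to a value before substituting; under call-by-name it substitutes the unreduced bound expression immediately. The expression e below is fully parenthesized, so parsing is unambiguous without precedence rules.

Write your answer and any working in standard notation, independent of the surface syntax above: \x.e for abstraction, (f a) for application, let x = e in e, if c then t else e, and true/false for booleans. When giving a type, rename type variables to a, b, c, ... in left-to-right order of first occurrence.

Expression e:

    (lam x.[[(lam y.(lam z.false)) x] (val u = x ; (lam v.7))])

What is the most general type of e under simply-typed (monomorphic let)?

Answer: a -> Bool

Working:
\z._ : c -> Bool
\y._ : b -> c -> Bool
x : a
  unify b -> c -> Bool ~ a -> d
  unify b ~ a
  unify c -> Bool ~ d
_ _ : c -> Bool
x : a
let u : a
\v._ : e -> Int
  unify c -> Bool ~ (e -> Int) -> f
  unify c ~ e -> Int
  unify Bool ~ f
_ _ : Bool
\x._ : a -> Bool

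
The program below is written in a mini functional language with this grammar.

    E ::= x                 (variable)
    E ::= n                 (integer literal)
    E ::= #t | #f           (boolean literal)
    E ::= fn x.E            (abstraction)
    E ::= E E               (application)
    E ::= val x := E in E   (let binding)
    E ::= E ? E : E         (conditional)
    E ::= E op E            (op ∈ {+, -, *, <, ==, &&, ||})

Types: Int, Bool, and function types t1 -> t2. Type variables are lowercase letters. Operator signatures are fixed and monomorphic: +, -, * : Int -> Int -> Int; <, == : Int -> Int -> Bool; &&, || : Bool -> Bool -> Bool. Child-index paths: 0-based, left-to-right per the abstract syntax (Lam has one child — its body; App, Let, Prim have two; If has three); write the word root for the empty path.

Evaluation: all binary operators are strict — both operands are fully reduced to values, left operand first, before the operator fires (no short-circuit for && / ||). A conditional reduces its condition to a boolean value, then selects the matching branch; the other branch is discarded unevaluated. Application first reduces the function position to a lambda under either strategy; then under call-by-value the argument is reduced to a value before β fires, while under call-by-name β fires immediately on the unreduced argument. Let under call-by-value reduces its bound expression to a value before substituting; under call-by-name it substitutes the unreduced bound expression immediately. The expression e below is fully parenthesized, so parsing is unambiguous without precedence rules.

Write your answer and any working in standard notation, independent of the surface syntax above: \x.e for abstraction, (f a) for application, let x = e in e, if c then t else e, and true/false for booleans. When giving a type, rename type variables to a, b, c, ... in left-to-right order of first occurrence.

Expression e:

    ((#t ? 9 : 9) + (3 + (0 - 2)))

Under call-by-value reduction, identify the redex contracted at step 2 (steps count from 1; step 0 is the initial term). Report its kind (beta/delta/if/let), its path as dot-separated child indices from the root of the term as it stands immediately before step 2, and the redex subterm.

Trace:
step 0: ((if true then 9 else 9) + (3 + (0 - 2)))
step 1: [if@0] (9 + (3 + (0 - 2)))
step 2: [delta@1.1] (9 + (3 + -2))

Answer: delta at 1.1 : (0 - 2)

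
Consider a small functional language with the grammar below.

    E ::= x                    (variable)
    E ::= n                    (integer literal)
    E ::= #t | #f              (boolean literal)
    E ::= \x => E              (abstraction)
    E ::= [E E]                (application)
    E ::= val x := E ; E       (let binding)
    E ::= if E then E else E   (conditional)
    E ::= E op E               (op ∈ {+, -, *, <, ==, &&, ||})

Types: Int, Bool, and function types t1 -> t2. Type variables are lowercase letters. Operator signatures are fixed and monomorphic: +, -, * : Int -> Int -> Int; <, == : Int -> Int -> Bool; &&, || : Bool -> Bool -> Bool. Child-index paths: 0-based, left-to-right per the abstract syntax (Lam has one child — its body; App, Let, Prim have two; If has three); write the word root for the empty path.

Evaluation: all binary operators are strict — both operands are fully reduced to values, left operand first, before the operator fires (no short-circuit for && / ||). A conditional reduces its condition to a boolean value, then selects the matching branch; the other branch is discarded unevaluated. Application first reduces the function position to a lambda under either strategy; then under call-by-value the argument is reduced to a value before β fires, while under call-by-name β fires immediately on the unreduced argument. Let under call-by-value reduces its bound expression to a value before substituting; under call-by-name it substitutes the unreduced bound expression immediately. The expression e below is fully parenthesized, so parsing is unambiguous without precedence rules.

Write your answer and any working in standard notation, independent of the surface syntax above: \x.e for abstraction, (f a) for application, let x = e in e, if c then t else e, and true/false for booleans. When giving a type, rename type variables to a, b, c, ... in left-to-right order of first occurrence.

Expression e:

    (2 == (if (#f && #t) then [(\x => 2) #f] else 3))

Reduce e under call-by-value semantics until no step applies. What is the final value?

Answer: false

Derivation:
step 0: (2 == (if (false && true) then ((\x.2) false) else 3))
step 1: [delta@1.0] (2 == (if false then ((\x.2) false) else 3))
step 2: [if@1] (2 == 3)
step 3: [delta@root] false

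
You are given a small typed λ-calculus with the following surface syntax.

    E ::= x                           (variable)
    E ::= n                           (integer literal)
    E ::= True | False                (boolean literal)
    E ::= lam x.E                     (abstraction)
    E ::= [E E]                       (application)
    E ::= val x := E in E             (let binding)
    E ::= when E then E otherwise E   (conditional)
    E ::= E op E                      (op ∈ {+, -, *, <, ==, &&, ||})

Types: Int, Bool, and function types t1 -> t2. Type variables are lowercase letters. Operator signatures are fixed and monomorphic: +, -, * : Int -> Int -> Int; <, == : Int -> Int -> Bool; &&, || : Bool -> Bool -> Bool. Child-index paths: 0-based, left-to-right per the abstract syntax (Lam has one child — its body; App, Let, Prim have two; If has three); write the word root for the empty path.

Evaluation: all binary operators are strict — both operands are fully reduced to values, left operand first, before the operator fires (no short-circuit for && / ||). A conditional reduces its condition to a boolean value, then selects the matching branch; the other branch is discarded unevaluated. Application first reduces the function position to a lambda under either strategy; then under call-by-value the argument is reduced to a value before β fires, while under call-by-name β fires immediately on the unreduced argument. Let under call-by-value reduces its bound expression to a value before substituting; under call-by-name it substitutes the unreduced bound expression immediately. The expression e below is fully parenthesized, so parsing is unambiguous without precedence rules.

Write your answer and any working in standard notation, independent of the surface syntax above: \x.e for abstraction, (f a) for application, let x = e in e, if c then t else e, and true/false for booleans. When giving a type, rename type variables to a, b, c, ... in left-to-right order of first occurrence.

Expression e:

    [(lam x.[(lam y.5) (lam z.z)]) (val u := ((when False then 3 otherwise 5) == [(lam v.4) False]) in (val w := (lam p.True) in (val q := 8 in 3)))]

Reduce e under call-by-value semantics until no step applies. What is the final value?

Answer: 5

Trace:
step 0: ((\x.((\y.5) (\z.z))) (let u = ((if false then 3 else 5) == ((\v.4) false)) in (let w = (\p.true) in (let q = 8 in 3))))
step 1: [if@1.0.0] ((\x.((\y.5) (\z.z))) (let u = (5 == ((\v.4) false)) in (let w = (\p.true) in (let q = 8 in 3))))
step 2: [beta@1.0.1] ((\x.((\y.5) (\z.z))) (let u = (5 == 4) in (let w = (\p.true) in (let q = 8 in 3))))
step 3: [delta@1.0] ((\x.((\y.5) (\z.z))) (let u = false in (let w = (\p.true) in (let q = 8 in 3))))
step 4: [let@1] ((\x.((\y.5) (\z.z))) (let w = (\p.true) in (let q = 8 in 3)))
step 5: [let@1] ((\x.((\y.5) (\z.z))) (let q = 8 in 3))
step 6: [let@1] ((\x.((\y.5) (\z.z))) 3)
step 7: [beta@root] ((\y.5) (\z.z))
step 8: [beta@root] 5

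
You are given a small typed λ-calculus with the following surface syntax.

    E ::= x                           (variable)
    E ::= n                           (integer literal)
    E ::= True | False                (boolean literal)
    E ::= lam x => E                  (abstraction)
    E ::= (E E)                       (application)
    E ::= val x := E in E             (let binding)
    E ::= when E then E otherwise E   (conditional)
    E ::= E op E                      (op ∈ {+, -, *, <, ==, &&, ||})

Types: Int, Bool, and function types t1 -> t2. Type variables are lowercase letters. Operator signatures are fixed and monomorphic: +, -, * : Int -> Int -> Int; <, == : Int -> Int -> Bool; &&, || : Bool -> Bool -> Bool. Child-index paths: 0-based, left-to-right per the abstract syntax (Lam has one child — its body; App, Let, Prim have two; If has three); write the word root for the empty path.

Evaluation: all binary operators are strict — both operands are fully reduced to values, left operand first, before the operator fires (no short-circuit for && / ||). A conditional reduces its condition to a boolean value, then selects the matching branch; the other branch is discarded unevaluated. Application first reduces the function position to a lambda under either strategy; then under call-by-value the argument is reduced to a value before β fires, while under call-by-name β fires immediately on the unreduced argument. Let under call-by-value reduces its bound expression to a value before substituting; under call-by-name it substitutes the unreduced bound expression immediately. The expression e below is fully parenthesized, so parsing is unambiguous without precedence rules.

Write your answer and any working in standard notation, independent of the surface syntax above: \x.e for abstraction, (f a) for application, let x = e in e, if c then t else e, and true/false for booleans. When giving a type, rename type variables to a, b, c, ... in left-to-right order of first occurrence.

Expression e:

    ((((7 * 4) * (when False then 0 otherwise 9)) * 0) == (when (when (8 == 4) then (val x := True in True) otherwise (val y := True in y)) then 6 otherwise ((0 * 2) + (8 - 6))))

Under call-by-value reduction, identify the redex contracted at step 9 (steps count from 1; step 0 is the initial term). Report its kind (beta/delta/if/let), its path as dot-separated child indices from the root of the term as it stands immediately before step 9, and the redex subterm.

Trace:
step 0: ((((7 * 4) * (if false then 0 else 9)) * 0) == (if (if (8 == 4) then (let x = true in true) else (let y = true in y)) then 6 else ((0 * 2) + (8 - 6))))
step 1: [delta@0.0.0] (((28 * (if false then 0 else 9)) * 0) == (if (if (8 == 4) then (let x = true in true) else (let y = true in y)) then 6 else ((0 * 2) + (8 - 6))))
step 2: [if@0.0.1] (((28 * 9) * 0) == (if (if (8 == 4) then (let x = true in true) else (let y = true in y)) then 6 else ((0 * 2) + (8 - 6))))
step 3: [delta@0.0] ((252 * 0) == (if (if (8 == 4) then (let x = true in true) else (let y = true in y)) then 6 else ((0 * 2) + (8 - 6))))
step 4: [delta@0] (0 == (if (if (8 == 4) then (let x = true in true) else (let y = true in y)) then 6 else ((0 * 2) + (8 - 6))))
step 5: [delta@1.0.0] (0 == (if (if false then (let x = true in true) else (let y = true in y)) then 6 else ((0 * 2) + (8 - 6))))
step 6: [if@1.0] (0 == (if (let y = true in y) then 6 else ((0 * 2) + (8 - 6))))
step 7: [let@1.0] (0 == (if true then 6 else ((0 * 2) + (8 - 6))))
step 8: [if@1] (0 == 6)
step 9: [delta@root] false

Answer: delta at root : (0 == 6)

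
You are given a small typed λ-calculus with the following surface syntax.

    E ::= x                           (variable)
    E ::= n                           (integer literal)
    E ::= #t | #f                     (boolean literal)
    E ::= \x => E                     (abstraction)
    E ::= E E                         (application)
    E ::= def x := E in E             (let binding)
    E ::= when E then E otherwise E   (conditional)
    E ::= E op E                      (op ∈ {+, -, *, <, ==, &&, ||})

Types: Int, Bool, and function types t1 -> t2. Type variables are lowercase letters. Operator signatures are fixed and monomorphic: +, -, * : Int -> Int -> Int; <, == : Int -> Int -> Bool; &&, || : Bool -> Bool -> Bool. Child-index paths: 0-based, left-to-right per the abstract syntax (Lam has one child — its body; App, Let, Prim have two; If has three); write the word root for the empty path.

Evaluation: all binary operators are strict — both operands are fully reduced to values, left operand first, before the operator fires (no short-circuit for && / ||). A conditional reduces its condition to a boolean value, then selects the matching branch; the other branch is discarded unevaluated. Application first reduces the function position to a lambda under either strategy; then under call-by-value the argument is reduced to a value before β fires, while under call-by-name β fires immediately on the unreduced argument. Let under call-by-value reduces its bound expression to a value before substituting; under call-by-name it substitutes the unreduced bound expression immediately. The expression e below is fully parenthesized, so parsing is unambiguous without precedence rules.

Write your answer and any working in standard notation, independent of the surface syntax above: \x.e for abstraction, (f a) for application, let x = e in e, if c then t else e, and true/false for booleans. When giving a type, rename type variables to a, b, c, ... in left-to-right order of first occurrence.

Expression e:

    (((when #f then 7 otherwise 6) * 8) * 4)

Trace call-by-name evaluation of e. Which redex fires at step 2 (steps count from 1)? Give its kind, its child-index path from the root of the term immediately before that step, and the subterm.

Working:
step 0: (((if false then 7 else 6) * 8) * 4)
step 1: [if@0.0] ((6 * 8) * 4)
step 2: [delta@0] (48 * 4)

Answer: delta at 0 : (6 * 8)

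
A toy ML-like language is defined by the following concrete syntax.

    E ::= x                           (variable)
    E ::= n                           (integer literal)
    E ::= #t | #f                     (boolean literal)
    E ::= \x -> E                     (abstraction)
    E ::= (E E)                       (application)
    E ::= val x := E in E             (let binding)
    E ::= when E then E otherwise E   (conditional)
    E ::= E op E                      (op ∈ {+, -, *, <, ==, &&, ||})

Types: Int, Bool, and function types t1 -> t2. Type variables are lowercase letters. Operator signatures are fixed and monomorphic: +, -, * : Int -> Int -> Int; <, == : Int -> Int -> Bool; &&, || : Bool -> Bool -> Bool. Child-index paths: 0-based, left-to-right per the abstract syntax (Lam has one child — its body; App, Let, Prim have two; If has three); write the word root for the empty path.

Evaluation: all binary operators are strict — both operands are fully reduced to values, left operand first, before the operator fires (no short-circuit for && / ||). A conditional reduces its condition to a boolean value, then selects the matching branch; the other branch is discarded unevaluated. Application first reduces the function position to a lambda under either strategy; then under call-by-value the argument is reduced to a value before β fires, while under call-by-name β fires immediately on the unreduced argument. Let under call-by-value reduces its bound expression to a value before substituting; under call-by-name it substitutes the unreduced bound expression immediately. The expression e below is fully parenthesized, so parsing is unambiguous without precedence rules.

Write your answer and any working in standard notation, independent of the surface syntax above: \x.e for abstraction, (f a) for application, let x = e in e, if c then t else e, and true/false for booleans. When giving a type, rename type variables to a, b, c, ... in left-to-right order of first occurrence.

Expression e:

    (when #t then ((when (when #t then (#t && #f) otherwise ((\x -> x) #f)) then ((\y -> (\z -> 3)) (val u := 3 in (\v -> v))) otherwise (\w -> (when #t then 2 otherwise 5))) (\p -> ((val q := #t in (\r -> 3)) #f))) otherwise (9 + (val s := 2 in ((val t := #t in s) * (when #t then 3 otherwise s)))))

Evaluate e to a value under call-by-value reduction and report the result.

Answer: 2

Working:
step 0: (if true then ((if (if true then (true && false) else ((\x.x) false)) then ((\y.(\z.3)) (let u = 3 in (\v.v))) else (\w.(if true then 2 else 5))) (\p.((let q = true in (\r.3)) false))) else (9 + (let s = 2 in ((let t = true in s) * (if true then 3 else s)))))
step 1: [if@root] ((if (if true then (true && false) else ((\x.x) false)) then ((\y.(\z.3)) (let u = 3 in (\v.v))) else (\w.(if true then 2 else 5))) (\p.((let q = true in (\r.3)) false)))
step 2: [if@0.0] ((if (true && false) then ((\y.(\z.3)) (let u = 3 in (\v.v))) else (\w.(if true then 2 else 5))) (\p.((let q = true in (\r.3)) false)))
step 3: [delta@0.0] ((if false then ((\y.(\z.3)) (let u = 3 in (\v.v))) else (\w.(if true then 2 else 5))) (\p.((let q = true in (\r.3)) false)))
step 4: [if@0] ((\w.(if true then 2 else 5)) (\p.((let q = true in (\r.3)) false)))
step 5: [beta@root] (if true then 2 else 5)
step 6: [if@root] 2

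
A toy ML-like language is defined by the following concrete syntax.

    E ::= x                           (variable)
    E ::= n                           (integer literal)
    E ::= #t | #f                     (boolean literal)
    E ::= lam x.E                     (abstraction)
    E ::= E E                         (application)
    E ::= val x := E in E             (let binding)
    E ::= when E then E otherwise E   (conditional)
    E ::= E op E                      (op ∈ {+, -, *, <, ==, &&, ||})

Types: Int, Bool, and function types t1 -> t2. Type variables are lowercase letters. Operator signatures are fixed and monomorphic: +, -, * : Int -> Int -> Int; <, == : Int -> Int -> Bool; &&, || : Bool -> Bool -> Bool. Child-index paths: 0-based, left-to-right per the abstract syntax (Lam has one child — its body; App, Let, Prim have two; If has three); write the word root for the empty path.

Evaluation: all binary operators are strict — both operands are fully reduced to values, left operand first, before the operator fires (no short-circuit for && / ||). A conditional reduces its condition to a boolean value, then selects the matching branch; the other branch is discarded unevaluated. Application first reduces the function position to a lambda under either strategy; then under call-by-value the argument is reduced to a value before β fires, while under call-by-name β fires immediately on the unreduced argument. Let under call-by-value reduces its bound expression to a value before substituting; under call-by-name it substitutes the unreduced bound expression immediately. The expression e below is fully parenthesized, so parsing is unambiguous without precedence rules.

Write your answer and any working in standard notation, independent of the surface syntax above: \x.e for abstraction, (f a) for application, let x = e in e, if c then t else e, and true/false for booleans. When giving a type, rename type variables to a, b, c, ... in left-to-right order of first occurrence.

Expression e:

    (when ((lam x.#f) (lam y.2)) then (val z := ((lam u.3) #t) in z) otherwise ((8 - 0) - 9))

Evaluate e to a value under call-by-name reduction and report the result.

Answer: -1

Trace:
step 0: (if ((\x.false) (\y.2)) then (let z = ((\u.3) true) in z) else ((8 - 0) - 9))
step 1: [beta@0] (if false then (let z = ((\u.3) true) in z) else ((8 - 0) - 9))
step 2: [if@root] ((8 - 0) - 9)
step 3: [delta@0] (8 - 9)
step 4: [delta@root] -1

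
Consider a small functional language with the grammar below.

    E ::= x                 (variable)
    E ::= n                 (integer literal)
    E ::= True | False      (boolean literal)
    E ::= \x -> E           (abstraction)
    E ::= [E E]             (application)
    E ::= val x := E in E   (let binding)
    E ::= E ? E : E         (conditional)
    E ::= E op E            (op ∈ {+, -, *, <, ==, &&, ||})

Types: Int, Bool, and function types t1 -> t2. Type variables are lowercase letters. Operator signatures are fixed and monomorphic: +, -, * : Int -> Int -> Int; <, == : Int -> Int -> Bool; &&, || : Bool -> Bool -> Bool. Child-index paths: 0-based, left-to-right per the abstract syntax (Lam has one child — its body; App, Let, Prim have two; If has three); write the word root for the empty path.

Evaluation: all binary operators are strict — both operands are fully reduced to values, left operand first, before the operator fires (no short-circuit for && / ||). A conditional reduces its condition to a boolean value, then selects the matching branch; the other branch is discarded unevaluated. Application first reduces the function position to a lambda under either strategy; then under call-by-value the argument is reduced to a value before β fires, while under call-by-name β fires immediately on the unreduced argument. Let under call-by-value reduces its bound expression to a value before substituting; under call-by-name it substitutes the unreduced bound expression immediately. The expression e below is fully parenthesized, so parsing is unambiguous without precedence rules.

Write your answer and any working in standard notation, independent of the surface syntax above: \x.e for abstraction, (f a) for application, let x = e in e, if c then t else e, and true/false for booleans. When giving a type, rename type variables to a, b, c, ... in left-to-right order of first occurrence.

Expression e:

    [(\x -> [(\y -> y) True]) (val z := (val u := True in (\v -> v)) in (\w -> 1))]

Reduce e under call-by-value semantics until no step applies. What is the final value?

Trace:
step 0: ((\x.((\y.y) true)) (let z = (let u = true in (\v.v)) in (\w.1)))
step 1: [let@1.0] ((\x.((\y.y) true)) (let z = (\v.v) in (\w.1)))
step 2: [let@1] ((\x.((\y.y) true)) (\w.1))
step 3: [beta@root] ((\y.y) true)
step 4: [beta@root] true

Answer: true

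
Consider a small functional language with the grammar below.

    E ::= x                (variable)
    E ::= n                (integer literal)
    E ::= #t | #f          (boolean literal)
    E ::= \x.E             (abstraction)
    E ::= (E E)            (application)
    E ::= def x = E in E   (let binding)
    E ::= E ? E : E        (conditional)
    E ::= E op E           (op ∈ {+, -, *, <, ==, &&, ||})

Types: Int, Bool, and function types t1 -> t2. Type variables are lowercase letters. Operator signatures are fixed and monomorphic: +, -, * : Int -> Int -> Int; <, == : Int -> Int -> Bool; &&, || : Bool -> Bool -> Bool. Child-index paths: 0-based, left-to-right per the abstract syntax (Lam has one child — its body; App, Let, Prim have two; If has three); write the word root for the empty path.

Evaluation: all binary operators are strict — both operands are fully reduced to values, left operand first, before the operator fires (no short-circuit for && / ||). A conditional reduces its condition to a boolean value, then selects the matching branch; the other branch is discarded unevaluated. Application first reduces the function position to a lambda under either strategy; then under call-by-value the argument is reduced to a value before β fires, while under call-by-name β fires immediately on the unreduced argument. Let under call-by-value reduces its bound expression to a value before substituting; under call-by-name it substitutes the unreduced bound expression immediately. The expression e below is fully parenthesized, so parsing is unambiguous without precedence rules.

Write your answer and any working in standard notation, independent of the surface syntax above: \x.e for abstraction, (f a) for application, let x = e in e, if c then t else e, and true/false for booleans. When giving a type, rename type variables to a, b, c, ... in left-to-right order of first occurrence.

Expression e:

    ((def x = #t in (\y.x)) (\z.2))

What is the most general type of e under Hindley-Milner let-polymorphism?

Derivation:
let x : Bool
x : Bool
\y._ : a -> Bool
\z._ : b -> Int
  unify a -> Bool ~ (b -> Int) -> c
  unify a ~ b -> Int
  unify Bool ~ c
_ _ : Bool

Answer: Bool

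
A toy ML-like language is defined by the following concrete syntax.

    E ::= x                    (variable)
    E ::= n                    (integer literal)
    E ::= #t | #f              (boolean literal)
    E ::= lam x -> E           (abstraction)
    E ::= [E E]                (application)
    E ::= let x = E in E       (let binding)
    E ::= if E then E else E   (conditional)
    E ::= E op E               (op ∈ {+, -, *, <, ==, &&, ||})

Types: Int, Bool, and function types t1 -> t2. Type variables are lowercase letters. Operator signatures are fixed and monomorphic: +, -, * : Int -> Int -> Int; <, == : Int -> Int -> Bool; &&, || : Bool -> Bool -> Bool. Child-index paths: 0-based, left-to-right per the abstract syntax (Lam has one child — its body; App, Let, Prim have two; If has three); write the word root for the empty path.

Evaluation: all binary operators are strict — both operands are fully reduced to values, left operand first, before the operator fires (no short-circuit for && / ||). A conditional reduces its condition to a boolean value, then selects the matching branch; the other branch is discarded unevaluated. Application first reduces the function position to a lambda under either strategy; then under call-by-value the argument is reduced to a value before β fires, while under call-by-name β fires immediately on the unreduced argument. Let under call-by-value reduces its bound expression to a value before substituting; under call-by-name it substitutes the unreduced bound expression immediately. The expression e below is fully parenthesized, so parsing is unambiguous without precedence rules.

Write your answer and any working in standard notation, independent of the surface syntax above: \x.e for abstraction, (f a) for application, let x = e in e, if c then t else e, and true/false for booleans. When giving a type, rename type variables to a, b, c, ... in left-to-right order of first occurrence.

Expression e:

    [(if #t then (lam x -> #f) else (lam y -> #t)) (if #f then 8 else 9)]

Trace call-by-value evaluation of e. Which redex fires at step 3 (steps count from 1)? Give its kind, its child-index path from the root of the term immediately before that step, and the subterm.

Answer: beta at root : ((\x.false) 9)

Working:
step 0: ((if true then (\x.false) else (\y.true)) (if false then 8 else 9))
step 1: [if@0] ((\x.false) (if false then 8 else 9))
step 2: [if@1] ((\x.false) 9)
step 3: [beta@root] false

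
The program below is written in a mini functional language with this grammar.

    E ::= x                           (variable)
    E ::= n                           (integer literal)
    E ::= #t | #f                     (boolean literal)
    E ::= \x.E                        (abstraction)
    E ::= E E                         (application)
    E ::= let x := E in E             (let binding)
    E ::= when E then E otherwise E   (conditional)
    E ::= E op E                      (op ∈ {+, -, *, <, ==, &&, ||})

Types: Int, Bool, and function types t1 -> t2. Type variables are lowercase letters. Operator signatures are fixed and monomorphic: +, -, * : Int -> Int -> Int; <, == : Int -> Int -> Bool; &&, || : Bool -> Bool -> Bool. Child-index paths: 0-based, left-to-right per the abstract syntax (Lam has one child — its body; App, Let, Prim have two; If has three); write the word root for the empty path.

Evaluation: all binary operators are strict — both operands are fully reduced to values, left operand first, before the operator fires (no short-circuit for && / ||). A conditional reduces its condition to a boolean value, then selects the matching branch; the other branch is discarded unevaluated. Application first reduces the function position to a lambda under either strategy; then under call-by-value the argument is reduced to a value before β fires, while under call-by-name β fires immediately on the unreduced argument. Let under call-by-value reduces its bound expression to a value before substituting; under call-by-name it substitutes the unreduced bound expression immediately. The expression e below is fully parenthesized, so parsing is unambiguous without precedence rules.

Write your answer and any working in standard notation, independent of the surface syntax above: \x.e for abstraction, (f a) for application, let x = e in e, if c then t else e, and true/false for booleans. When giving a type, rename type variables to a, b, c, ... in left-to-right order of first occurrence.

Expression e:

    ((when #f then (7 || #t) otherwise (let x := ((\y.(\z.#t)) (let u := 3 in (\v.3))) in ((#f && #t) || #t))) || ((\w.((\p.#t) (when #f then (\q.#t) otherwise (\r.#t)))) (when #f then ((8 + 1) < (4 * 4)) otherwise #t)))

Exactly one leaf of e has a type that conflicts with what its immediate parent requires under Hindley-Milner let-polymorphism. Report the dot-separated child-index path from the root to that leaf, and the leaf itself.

Answer: 0.1.0 : 7

Derivation:
  unify Bool ~ Bool
  unify Int ~ Bool
  FAIL: mismatch Int ~ Bool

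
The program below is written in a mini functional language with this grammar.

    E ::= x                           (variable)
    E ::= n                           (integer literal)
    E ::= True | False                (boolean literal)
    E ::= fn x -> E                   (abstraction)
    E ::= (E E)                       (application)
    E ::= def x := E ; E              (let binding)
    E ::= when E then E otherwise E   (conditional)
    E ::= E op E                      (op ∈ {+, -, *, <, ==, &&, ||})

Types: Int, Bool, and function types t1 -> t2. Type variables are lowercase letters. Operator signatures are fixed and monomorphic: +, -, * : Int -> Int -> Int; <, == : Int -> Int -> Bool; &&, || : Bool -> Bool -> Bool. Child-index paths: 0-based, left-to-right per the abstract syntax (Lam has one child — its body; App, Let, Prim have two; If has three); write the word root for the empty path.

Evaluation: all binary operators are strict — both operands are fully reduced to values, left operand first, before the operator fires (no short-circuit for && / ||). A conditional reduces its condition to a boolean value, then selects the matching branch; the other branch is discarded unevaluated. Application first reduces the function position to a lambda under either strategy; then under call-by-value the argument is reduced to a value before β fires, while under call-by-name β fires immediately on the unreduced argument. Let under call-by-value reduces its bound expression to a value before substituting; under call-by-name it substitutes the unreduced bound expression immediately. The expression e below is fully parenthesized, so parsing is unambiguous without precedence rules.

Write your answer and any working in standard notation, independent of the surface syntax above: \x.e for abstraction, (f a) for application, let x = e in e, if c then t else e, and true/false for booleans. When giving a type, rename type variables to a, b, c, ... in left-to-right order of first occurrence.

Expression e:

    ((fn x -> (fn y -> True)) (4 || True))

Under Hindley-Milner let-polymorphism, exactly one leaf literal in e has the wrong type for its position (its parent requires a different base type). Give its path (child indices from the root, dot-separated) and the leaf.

Derivation:
\y._ : b -> Bool
\x._ : a -> b -> Bool
  unify Int ~ Bool
  FAIL: mismatch Int ~ Bool

Answer: 1.0 : 4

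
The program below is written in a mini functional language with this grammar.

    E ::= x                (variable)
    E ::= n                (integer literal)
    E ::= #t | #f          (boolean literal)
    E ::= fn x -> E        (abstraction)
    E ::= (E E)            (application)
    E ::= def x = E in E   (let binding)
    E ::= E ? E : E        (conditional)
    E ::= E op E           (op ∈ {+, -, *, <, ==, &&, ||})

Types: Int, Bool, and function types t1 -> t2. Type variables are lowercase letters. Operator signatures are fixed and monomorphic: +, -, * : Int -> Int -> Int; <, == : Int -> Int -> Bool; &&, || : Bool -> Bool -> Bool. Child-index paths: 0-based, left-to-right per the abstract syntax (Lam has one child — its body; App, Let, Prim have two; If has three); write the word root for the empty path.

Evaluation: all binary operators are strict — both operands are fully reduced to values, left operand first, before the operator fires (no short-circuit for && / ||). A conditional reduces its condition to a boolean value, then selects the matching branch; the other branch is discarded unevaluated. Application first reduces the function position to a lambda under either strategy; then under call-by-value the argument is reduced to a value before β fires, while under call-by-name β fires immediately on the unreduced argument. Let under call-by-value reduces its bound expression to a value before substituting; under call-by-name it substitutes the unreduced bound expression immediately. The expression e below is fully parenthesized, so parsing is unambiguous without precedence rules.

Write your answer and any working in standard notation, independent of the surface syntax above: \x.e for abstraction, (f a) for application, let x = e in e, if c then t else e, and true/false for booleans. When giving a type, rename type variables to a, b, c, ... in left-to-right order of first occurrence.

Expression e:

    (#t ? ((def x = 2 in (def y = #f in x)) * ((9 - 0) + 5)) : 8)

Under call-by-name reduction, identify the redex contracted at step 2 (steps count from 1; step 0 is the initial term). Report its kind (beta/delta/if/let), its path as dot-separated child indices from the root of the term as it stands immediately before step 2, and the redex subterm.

Trace:
step 0: (if true then ((let x = 2 in (let y = false in x)) * ((9 - 0) + 5)) else 8)
step 1: [if@root] ((let x = 2 in (let y = false in x)) * ((9 - 0) + 5))
step 2: [let@0] ((let y = false in 2) * ((9 - 0) + 5))

Answer: let at 0 : (let x = 2 in (let y = false in x))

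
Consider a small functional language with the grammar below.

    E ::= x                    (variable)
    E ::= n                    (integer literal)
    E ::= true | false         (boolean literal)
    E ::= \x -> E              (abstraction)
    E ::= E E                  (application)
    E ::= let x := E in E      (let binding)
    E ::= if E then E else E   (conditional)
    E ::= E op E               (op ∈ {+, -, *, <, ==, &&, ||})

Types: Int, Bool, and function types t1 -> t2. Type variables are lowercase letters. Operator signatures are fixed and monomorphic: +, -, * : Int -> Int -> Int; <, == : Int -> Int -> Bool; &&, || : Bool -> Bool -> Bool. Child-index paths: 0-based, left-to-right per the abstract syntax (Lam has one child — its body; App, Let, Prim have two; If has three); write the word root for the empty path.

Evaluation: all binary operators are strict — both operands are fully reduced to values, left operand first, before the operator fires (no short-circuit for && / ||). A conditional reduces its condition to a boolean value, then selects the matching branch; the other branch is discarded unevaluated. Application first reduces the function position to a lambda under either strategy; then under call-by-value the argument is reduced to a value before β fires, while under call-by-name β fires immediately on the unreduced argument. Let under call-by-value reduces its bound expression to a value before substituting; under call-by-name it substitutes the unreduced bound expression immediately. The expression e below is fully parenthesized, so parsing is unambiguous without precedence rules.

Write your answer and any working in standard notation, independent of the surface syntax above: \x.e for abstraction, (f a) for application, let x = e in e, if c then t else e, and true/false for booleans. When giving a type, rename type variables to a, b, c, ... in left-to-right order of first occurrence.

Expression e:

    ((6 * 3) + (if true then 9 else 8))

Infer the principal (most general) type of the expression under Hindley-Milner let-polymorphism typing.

Working:
  unify Int ~ Int
  unify Int ~ Int
  unify Int ~ Int
  unify Bool ~ Bool
  unify Int ~ Int
  unify Int ~ Int

Answer: Int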